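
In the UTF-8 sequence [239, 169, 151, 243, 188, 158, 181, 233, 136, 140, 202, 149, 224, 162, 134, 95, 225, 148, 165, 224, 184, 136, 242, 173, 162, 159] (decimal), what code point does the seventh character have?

U+1525

Offset 0: leading byte 0xEF = 11101111 → 3-byte char #1 = EF A9 97.
Offset 3: leading byte 0xF3 = 11110011 → 4-byte char #2 = F3 BC 9E B5.
Offset 7: leading byte 0xE9 = 11101001 → 3-byte char #3 = E9 88 8C.
Offset 10: leading byte 0xCA = 11001010 → 2-byte char #4 = CA 95.
Offset 12: leading byte 0xE0 = 11100000 → 3-byte char #5 = E0 A2 86.
Offset 15: leading byte 0x5F = 01011111 → 1-byte char #6 = 5F.
Offset 16: leading byte 0xE1 = 11100001 → 3-byte char #7 = E1 94 A5.
Leading byte 0xE1 = 11100001 matches 1110xxxx → 3-byte sequence.
Byte 1: 0xE1 = 11100001, payload 0001 (4 bits).
Byte 2: 0x94 = 10010100 (10xxxxxx ✓), payload 010100.
Byte 3: 0xA5 = 10100101 (10xxxxxx ✓), payload 100101.
Concatenate: 0001010100100101 = 0x1525 (16 bits → U+1525).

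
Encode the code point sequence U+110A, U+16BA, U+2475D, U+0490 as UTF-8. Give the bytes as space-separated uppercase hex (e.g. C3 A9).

U+110A: 3-byte form → E1 84 8A.
U+16BA: 3-byte form → E1 9A BA.
U+2475D: 4-byte form → F0 A4 9D 9D.
U+0490: 2-byte form → D2 90.
Concatenated (12 bytes): E1 84 8A E1 9A BA F0 A4 9D 9D D2 90.

E1 84 8A E1 9A BA F0 A4 9D 9D D2 90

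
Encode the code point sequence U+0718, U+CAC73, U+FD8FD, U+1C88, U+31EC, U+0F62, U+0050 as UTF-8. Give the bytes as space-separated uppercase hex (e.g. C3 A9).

DC 98 F3 8A B1 B3 F3 BD A3 BD E1 B2 88 E3 87 AC E0 BD A2 50

U+0718: 2-byte form → DC 98.
U+CAC73: 4-byte form → F3 8A B1 B3.
U+FD8FD: 4-byte form → F3 BD A3 BD.
U+1C88: 3-byte form → E1 B2 88.
U+31EC: 3-byte form → E3 87 AC.
U+0F62: 3-byte form → E0 BD A2.
U+0050: 1-byte form → 50.
Concatenated (20 bytes): DC 98 F3 8A B1 B3 F3 BD A3 BD E1 B2 88 E3 87 AC E0 BD A2 50.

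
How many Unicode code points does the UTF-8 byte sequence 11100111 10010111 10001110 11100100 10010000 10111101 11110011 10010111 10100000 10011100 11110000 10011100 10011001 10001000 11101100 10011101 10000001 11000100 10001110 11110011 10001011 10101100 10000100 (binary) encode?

Byte at offset 0: 0xE7 = 11100111 → 3-byte char (#1). Advance 3.
Byte at offset 3: 0xE4 = 11100100 → 3-byte char (#2). Advance 3.
Byte at offset 6: 0xF3 = 11110011 → 4-byte char (#3). Advance 4.
Byte at offset 10: 0xF0 = 11110000 → 4-byte char (#4). Advance 4.
Byte at offset 14: 0xEC = 11101100 → 3-byte char (#5). Advance 3.
Byte at offset 17: 0xC4 = 11000100 → 2-byte char (#6). Advance 2.
Byte at offset 19: 0xF3 = 11110011 → 4-byte char (#7). Advance 4.
Reached end at offset 23 after 7 code points.

7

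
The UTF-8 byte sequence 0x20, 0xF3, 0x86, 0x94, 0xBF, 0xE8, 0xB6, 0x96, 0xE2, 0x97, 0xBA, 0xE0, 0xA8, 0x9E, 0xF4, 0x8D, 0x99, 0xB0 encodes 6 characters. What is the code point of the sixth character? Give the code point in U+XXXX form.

Offset 0: leading byte 0x20 = 00100000 → 1-byte char #1 = 20.
Offset 1: leading byte 0xF3 = 11110011 → 4-byte char #2 = F3 86 94 BF.
Offset 5: leading byte 0xE8 = 11101000 → 3-byte char #3 = E8 B6 96.
Offset 8: leading byte 0xE2 = 11100010 → 3-byte char #4 = E2 97 BA.
Offset 11: leading byte 0xE0 = 11100000 → 3-byte char #5 = E0 A8 9E.
Offset 14: leading byte 0xF4 = 11110100 → 4-byte char #6 = F4 8D 99 B0.
Leading byte 0xF4 = 11110100 matches 11110xxx → 4-byte sequence.
Byte 1: 0xF4 = 11110100, payload 100 (3 bits).
Byte 2: 0x8D = 10001101 (10xxxxxx ✓), payload 001101.
Byte 3: 0x99 = 10011001 (10xxxxxx ✓), payload 011001.
Byte 4: 0xB0 = 10110000 (10xxxxxx ✓), payload 110000.
Concatenate: 100001101011001110000 = 0x10D670 (21 bits → U+10D670).

U+10D670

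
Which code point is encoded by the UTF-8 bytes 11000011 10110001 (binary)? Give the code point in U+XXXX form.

U+00F1

Leading byte 0xC3 = 11000011 matches 110xxxxx → 2-byte sequence.
Byte 1: 0xC3 = 11000011, payload 00011 (5 bits).
Byte 2: 0xB1 = 10110001 (10xxxxxx ✓), payload 110001.
Concatenate: 00011110001 = 0xF1 (11 bits → U+00F1).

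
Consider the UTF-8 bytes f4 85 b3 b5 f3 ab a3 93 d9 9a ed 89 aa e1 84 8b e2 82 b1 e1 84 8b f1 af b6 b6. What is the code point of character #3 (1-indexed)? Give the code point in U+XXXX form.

Offset 0: leading byte 0xF4 = 11110100 → 4-byte char #1 = F4 85 B3 B5.
Offset 4: leading byte 0xF3 = 11110011 → 4-byte char #2 = F3 AB A3 93.
Offset 8: leading byte 0xD9 = 11011001 → 2-byte char #3 = D9 9A.
Leading byte 0xD9 = 11011001 matches 110xxxxx → 2-byte sequence.
Byte 1: 0xD9 = 11011001, payload 11001 (5 bits).
Byte 2: 0x9A = 10011010 (10xxxxxx ✓), payload 011010.
Concatenate: 11001011010 = 0x65A (11 bits → U+065A).

U+065A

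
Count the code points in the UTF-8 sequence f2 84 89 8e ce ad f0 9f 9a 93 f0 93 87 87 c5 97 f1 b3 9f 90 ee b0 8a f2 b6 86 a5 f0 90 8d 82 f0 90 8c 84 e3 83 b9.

Byte at offset 0: 0xF2 = 11110010 → 4-byte char (#1). Advance 4.
Byte at offset 4: 0xCE = 11001110 → 2-byte char (#2). Advance 2.
Byte at offset 6: 0xF0 = 11110000 → 4-byte char (#3). Advance 4.
Byte at offset 10: 0xF0 = 11110000 → 4-byte char (#4). Advance 4.
Byte at offset 14: 0xC5 = 11000101 → 2-byte char (#5). Advance 2.
Byte at offset 16: 0xF1 = 11110001 → 4-byte char (#6). Advance 4.
Byte at offset 20: 0xEE = 11101110 → 3-byte char (#7). Advance 3.
Byte at offset 23: 0xF2 = 11110010 → 4-byte char (#8). Advance 4.
Byte at offset 27: 0xF0 = 11110000 → 4-byte char (#9). Advance 4.
Byte at offset 31: 0xF0 = 11110000 → 4-byte char (#10). Advance 4.
Byte at offset 35: 0xE3 = 11100011 → 3-byte char (#11). Advance 3.
Reached end at offset 38 after 11 code points.

11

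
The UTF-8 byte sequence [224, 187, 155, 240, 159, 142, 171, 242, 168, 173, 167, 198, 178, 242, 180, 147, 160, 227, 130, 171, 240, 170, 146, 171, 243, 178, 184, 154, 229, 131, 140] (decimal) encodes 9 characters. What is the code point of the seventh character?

Offset 0: leading byte 0xE0 = 11100000 → 3-byte char #1 = E0 BB 9B.
Offset 3: leading byte 0xF0 = 11110000 → 4-byte char #2 = F0 9F 8E AB.
Offset 7: leading byte 0xF2 = 11110010 → 4-byte char #3 = F2 A8 AD A7.
Offset 11: leading byte 0xC6 = 11000110 → 2-byte char #4 = C6 B2.
Offset 13: leading byte 0xF2 = 11110010 → 4-byte char #5 = F2 B4 93 A0.
Offset 17: leading byte 0xE3 = 11100011 → 3-byte char #6 = E3 82 AB.
Offset 20: leading byte 0xF0 = 11110000 → 4-byte char #7 = F0 AA 92 AB.
Leading byte 0xF0 = 11110000 matches 11110xxx → 4-byte sequence.
Byte 1: 0xF0 = 11110000, payload 000 (3 bits).
Byte 2: 0xAA = 10101010 (10xxxxxx ✓), payload 101010.
Byte 3: 0x92 = 10010010 (10xxxxxx ✓), payload 010010.
Byte 4: 0xAB = 10101011 (10xxxxxx ✓), payload 101011.
Concatenate: 000101010010010101011 = 0x2A4AB (21 bits → U+2A4AB).

U+2A4AB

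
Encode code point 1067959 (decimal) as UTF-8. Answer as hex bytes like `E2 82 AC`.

F4 84 AE B7

U+104BB7 = 0x104BB7 = 1067959 decimal. In range U+10000–U+10FFFF → 4-byte form: 11110xxx 10xxxxxx 10xxxxxx 10xxxxxx.
Binary (21 bits): 100000100101110110111.
Split 3+6+6+6: 100 | 000100 | 101110 | 110111.
Byte 1: 11110100 = 0xF4.
Byte 2: 10000100 = 0x84.
Byte 3: 10101110 = 0xAE.
Byte 4: 10110111 = 0xB7.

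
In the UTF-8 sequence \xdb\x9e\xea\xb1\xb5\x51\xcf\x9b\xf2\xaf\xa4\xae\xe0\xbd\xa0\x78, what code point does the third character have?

U+0051

Offset 0: leading byte 0xDB = 11011011 → 2-byte char #1 = DB 9E.
Offset 2: leading byte 0xEA = 11101010 → 3-byte char #2 = EA B1 B5.
Offset 5: leading byte 0x51 = 01010001 → 1-byte char #3 = 51.
Leading byte 0x51 = 01010001 matches 0xxxxxxx → 1-byte sequence.
Byte 1: 0x51 = 01010001, payload 1010001 (7 bits).
Concatenate: 1010001 = 0x51 (7 bits → U+0051).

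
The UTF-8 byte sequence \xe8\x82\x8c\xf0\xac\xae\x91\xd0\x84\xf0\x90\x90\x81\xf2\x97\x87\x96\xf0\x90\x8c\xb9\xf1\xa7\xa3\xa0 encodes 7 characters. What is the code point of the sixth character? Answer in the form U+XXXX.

Offset 0: leading byte 0xE8 = 11101000 → 3-byte char #1 = E8 82 8C.
Offset 3: leading byte 0xF0 = 11110000 → 4-byte char #2 = F0 AC AE 91.
Offset 7: leading byte 0xD0 = 11010000 → 2-byte char #3 = D0 84.
Offset 9: leading byte 0xF0 = 11110000 → 4-byte char #4 = F0 90 90 81.
Offset 13: leading byte 0xF2 = 11110010 → 4-byte char #5 = F2 97 87 96.
Offset 17: leading byte 0xF0 = 11110000 → 4-byte char #6 = F0 90 8C B9.
Leading byte 0xF0 = 11110000 matches 11110xxx → 4-byte sequence.
Byte 1: 0xF0 = 11110000, payload 000 (3 bits).
Byte 2: 0x90 = 10010000 (10xxxxxx ✓), payload 010000.
Byte 3: 0x8C = 10001100 (10xxxxxx ✓), payload 001100.
Byte 4: 0xB9 = 10111001 (10xxxxxx ✓), payload 111001.
Concatenate: 000010000001100111001 = 0x10339 (21 bits → U+10339).

U+10339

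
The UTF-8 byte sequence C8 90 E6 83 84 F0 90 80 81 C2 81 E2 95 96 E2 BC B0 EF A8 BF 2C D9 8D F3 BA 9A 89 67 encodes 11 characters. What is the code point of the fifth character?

Offset 0: leading byte 0xC8 = 11001000 → 2-byte char #1 = C8 90.
Offset 2: leading byte 0xE6 = 11100110 → 3-byte char #2 = E6 83 84.
Offset 5: leading byte 0xF0 = 11110000 → 4-byte char #3 = F0 90 80 81.
Offset 9: leading byte 0xC2 = 11000010 → 2-byte char #4 = C2 81.
Offset 11: leading byte 0xE2 = 11100010 → 3-byte char #5 = E2 95 96.
Leading byte 0xE2 = 11100010 matches 1110xxxx → 3-byte sequence.
Byte 1: 0xE2 = 11100010, payload 0010 (4 bits).
Byte 2: 0x95 = 10010101 (10xxxxxx ✓), payload 010101.
Byte 3: 0x96 = 10010110 (10xxxxxx ✓), payload 010110.
Concatenate: 0010010101010110 = 0x2556 (16 bits → U+2556).

U+2556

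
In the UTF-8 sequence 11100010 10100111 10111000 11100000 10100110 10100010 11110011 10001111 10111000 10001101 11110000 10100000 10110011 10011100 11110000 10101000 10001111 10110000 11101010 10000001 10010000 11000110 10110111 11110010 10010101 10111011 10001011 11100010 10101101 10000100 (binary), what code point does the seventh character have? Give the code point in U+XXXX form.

Offset 0: leading byte 0xE2 = 11100010 → 3-byte char #1 = E2 A7 B8.
Offset 3: leading byte 0xE0 = 11100000 → 3-byte char #2 = E0 A6 A2.
Offset 6: leading byte 0xF3 = 11110011 → 4-byte char #3 = F3 8F B8 8D.
Offset 10: leading byte 0xF0 = 11110000 → 4-byte char #4 = F0 A0 B3 9C.
Offset 14: leading byte 0xF0 = 11110000 → 4-byte char #5 = F0 A8 8F B0.
Offset 18: leading byte 0xEA = 11101010 → 3-byte char #6 = EA 81 90.
Offset 21: leading byte 0xC6 = 11000110 → 2-byte char #7 = C6 B7.
Leading byte 0xC6 = 11000110 matches 110xxxxx → 2-byte sequence.
Byte 1: 0xC6 = 11000110, payload 00110 (5 bits).
Byte 2: 0xB7 = 10110111 (10xxxxxx ✓), payload 110111.
Concatenate: 00110110111 = 0x1B7 (11 bits → U+01B7).

U+01B7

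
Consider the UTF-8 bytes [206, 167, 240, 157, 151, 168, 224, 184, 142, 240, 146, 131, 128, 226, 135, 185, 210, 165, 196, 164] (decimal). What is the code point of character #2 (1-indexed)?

U+1D5E8

Offset 0: leading byte 0xCE = 11001110 → 2-byte char #1 = CE A7.
Offset 2: leading byte 0xF0 = 11110000 → 4-byte char #2 = F0 9D 97 A8.
Leading byte 0xF0 = 11110000 matches 11110xxx → 4-byte sequence.
Byte 1: 0xF0 = 11110000, payload 000 (3 bits).
Byte 2: 0x9D = 10011101 (10xxxxxx ✓), payload 011101.
Byte 3: 0x97 = 10010111 (10xxxxxx ✓), payload 010111.
Byte 4: 0xA8 = 10101000 (10xxxxxx ✓), payload 101000.
Concatenate: 000011101010111101000 = 0x1D5E8 (21 bits → U+1D5E8).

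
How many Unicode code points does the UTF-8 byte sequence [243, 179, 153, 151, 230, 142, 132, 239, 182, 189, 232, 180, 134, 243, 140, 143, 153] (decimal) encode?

Byte at offset 0: 0xF3 = 11110011 → 4-byte char (#1). Advance 4.
Byte at offset 4: 0xE6 = 11100110 → 3-byte char (#2). Advance 3.
Byte at offset 7: 0xEF = 11101111 → 3-byte char (#3). Advance 3.
Byte at offset 10: 0xE8 = 11101000 → 3-byte char (#4). Advance 3.
Byte at offset 13: 0xF3 = 11110011 → 4-byte char (#5). Advance 4.
Reached end at offset 17 after 5 code points.

5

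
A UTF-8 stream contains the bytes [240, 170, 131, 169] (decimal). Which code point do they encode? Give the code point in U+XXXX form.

U+2A0E9

Leading byte 0xF0 = 11110000 matches 11110xxx → 4-byte sequence.
Byte 1: 0xF0 = 11110000, payload 000 (3 bits).
Byte 2: 0xAA = 10101010 (10xxxxxx ✓), payload 101010.
Byte 3: 0x83 = 10000011 (10xxxxxx ✓), payload 000011.
Byte 4: 0xA9 = 10101001 (10xxxxxx ✓), payload 101001.
Concatenate: 000101010000011101001 = 0x2A0E9 (21 bits → U+2A0E9).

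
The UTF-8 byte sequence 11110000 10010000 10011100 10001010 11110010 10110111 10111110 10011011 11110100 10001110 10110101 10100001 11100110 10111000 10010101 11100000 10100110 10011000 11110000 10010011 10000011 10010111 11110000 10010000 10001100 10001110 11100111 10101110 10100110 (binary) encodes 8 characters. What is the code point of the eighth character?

U+7BA6

Offset 0: leading byte 0xF0 = 11110000 → 4-byte char #1 = F0 90 9C 8A.
Offset 4: leading byte 0xF2 = 11110010 → 4-byte char #2 = F2 B7 BE 9B.
Offset 8: leading byte 0xF4 = 11110100 → 4-byte char #3 = F4 8E B5 A1.
Offset 12: leading byte 0xE6 = 11100110 → 3-byte char #4 = E6 B8 95.
Offset 15: leading byte 0xE0 = 11100000 → 3-byte char #5 = E0 A6 98.
Offset 18: leading byte 0xF0 = 11110000 → 4-byte char #6 = F0 93 83 97.
Offset 22: leading byte 0xF0 = 11110000 → 4-byte char #7 = F0 90 8C 8E.
Offset 26: leading byte 0xE7 = 11100111 → 3-byte char #8 = E7 AE A6.
Leading byte 0xE7 = 11100111 matches 1110xxxx → 3-byte sequence.
Byte 1: 0xE7 = 11100111, payload 0111 (4 bits).
Byte 2: 0xAE = 10101110 (10xxxxxx ✓), payload 101110.
Byte 3: 0xA6 = 10100110 (10xxxxxx ✓), payload 100110.
Concatenate: 0111101110100110 = 0x7BA6 (16 bits → U+7BA6).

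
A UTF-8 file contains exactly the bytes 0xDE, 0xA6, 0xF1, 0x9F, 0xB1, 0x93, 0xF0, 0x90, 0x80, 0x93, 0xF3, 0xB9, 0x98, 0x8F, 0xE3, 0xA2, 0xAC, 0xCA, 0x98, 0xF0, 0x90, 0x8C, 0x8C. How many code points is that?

7

Byte at offset 0: 0xDE = 11011110 → 2-byte char (#1). Advance 2.
Byte at offset 2: 0xF1 = 11110001 → 4-byte char (#2). Advance 4.
Byte at offset 6: 0xF0 = 11110000 → 4-byte char (#3). Advance 4.
Byte at offset 10: 0xF3 = 11110011 → 4-byte char (#4). Advance 4.
Byte at offset 14: 0xE3 = 11100011 → 3-byte char (#5). Advance 3.
Byte at offset 17: 0xCA = 11001010 → 2-byte char (#6). Advance 2.
Byte at offset 19: 0xF0 = 11110000 → 4-byte char (#7). Advance 4.
Reached end at offset 23 after 7 code points.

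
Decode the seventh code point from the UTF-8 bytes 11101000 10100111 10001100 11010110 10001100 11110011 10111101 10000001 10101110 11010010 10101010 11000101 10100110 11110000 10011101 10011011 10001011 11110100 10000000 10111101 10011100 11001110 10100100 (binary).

Offset 0: leading byte 0xE8 = 11101000 → 3-byte char #1 = E8 A7 8C.
Offset 3: leading byte 0xD6 = 11010110 → 2-byte char #2 = D6 8C.
Offset 5: leading byte 0xF3 = 11110011 → 4-byte char #3 = F3 BD 81 AE.
Offset 9: leading byte 0xD2 = 11010010 → 2-byte char #4 = D2 AA.
Offset 11: leading byte 0xC5 = 11000101 → 2-byte char #5 = C5 A6.
Offset 13: leading byte 0xF0 = 11110000 → 4-byte char #6 = F0 9D 9B 8B.
Offset 17: leading byte 0xF4 = 11110100 → 4-byte char #7 = F4 80 BD 9C.
Leading byte 0xF4 = 11110100 matches 11110xxx → 4-byte sequence.
Byte 1: 0xF4 = 11110100, payload 100 (3 bits).
Byte 2: 0x80 = 10000000 (10xxxxxx ✓), payload 000000.
Byte 3: 0xBD = 10111101 (10xxxxxx ✓), payload 111101.
Byte 4: 0x9C = 10011100 (10xxxxxx ✓), payload 011100.
Concatenate: 100000000111101011100 = 0x100F5C (21 bits → U+100F5C).

U+100F5C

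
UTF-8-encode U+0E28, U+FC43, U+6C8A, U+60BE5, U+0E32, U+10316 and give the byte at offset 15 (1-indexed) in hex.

1-indexed offset 15 is 0-indexed offset 14.
U+0E28 → 3-byte form E0 B8 A8 at offsets 0–2.
U+FC43 → 3-byte form EF B1 83 at offsets 3–5.
U+6C8A → 3-byte form E6 B2 8A at offsets 6–8.
U+60BE5 → 4-byte form F1 A0 AF A5 at offsets 9–12.
U+0E32 → 3-byte form E0 B8 B2 at offsets 13–15.
Offset 14 falls in char 5's range; it's byte 2 of E0 B8 B2 = 0xB8.

0xB8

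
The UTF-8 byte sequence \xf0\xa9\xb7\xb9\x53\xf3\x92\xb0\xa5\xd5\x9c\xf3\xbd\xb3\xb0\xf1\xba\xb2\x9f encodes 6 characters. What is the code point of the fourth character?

U+055C

Offset 0: leading byte 0xF0 = 11110000 → 4-byte char #1 = F0 A9 B7 B9.
Offset 4: leading byte 0x53 = 01010011 → 1-byte char #2 = 53.
Offset 5: leading byte 0xF3 = 11110011 → 4-byte char #3 = F3 92 B0 A5.
Offset 9: leading byte 0xD5 = 11010101 → 2-byte char #4 = D5 9C.
Leading byte 0xD5 = 11010101 matches 110xxxxx → 2-byte sequence.
Byte 1: 0xD5 = 11010101, payload 10101 (5 bits).
Byte 2: 0x9C = 10011100 (10xxxxxx ✓), payload 011100.
Concatenate: 10101011100 = 0x55C (11 bits → U+055C).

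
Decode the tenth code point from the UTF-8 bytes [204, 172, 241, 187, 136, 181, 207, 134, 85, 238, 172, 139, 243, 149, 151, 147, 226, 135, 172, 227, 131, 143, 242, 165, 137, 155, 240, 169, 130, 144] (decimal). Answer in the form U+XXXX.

U+29090

Offset 0: leading byte 0xCC = 11001100 → 2-byte char #1 = CC AC.
Offset 2: leading byte 0xF1 = 11110001 → 4-byte char #2 = F1 BB 88 B5.
Offset 6: leading byte 0xCF = 11001111 → 2-byte char #3 = CF 86.
Offset 8: leading byte 0x55 = 01010101 → 1-byte char #4 = 55.
Offset 9: leading byte 0xEE = 11101110 → 3-byte char #5 = EE AC 8B.
Offset 12: leading byte 0xF3 = 11110011 → 4-byte char #6 = F3 95 97 93.
Offset 16: leading byte 0xE2 = 11100010 → 3-byte char #7 = E2 87 AC.
Offset 19: leading byte 0xE3 = 11100011 → 3-byte char #8 = E3 83 8F.
Offset 22: leading byte 0xF2 = 11110010 → 4-byte char #9 = F2 A5 89 9B.
Offset 26: leading byte 0xF0 = 11110000 → 4-byte char #10 = F0 A9 82 90.
Leading byte 0xF0 = 11110000 matches 11110xxx → 4-byte sequence.
Byte 1: 0xF0 = 11110000, payload 000 (3 bits).
Byte 2: 0xA9 = 10101001 (10xxxxxx ✓), payload 101001.
Byte 3: 0x82 = 10000010 (10xxxxxx ✓), payload 000010.
Byte 4: 0x90 = 10010000 (10xxxxxx ✓), payload 010000.
Concatenate: 000101001000010010000 = 0x29090 (21 bits → U+29090).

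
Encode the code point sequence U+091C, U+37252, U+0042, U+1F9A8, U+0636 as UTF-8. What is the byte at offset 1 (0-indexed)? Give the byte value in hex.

0xA4

U+091C → 3-byte form E0 A4 9C at offsets 0–2.
Offset 1 falls in char 1's range; it's byte 2 of E0 A4 9C = 0xA4.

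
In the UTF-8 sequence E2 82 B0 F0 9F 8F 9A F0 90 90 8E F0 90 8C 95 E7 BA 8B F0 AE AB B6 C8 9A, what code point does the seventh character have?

Offset 0: leading byte 0xE2 = 11100010 → 3-byte char #1 = E2 82 B0.
Offset 3: leading byte 0xF0 = 11110000 → 4-byte char #2 = F0 9F 8F 9A.
Offset 7: leading byte 0xF0 = 11110000 → 4-byte char #3 = F0 90 90 8E.
Offset 11: leading byte 0xF0 = 11110000 → 4-byte char #4 = F0 90 8C 95.
Offset 15: leading byte 0xE7 = 11100111 → 3-byte char #5 = E7 BA 8B.
Offset 18: leading byte 0xF0 = 11110000 → 4-byte char #6 = F0 AE AB B6.
Offset 22: leading byte 0xC8 = 11001000 → 2-byte char #7 = C8 9A.
Leading byte 0xC8 = 11001000 matches 110xxxxx → 2-byte sequence.
Byte 1: 0xC8 = 11001000, payload 01000 (5 bits).
Byte 2: 0x9A = 10011010 (10xxxxxx ✓), payload 011010.
Concatenate: 01000011010 = 0x21A (11 bits → U+021A).

U+021A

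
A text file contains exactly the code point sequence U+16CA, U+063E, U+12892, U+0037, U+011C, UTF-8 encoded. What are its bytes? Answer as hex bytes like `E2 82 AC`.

E1 9B 8A D8 BE F0 92 A2 92 37 C4 9C

U+16CA: 3-byte form → E1 9B 8A.
U+063E: 2-byte form → D8 BE.
U+12892: 4-byte form → F0 92 A2 92.
U+0037: 1-byte form → 37.
U+011C: 2-byte form → C4 9C.
Concatenated (12 bytes): E1 9B 8A D8 BE F0 92 A2 92 37 C4 9C.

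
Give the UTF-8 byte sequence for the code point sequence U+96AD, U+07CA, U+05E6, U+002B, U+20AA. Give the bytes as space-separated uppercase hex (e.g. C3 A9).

E9 9A AD DF 8A D7 A6 2B E2 82 AA

U+96AD: 3-byte form → E9 9A AD.
U+07CA: 2-byte form → DF 8A.
U+05E6: 2-byte form → D7 A6.
U+002B: 1-byte form → 2B.
U+20AA: 3-byte form → E2 82 AA.
Concatenated (11 bytes): E9 9A AD DF 8A D7 A6 2B E2 82 AA.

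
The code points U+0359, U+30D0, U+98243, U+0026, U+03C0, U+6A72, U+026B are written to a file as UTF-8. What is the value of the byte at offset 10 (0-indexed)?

U+0359 → 2-byte form CD 99 at offsets 0–1.
U+30D0 → 3-byte form E3 83 90 at offsets 2–4.
U+98243 → 4-byte form F2 98 89 83 at offsets 5–8.
U+0026 → 1-byte form 26 at offsets 9–9.
U+03C0 → 2-byte form CF 80 at offsets 10–11.
Offset 10 falls in char 5's range; it's byte 1 of CF 80 = 0xCF.

0xCF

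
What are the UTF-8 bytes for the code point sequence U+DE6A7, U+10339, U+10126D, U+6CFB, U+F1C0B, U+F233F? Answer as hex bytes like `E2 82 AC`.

F3 9E 9A A7 F0 90 8C B9 F4 81 89 AD E6 B3 BB F3 B1 B0 8B F3 B2 8C BF

U+DE6A7: 4-byte form → F3 9E 9A A7.
U+10339: 4-byte form → F0 90 8C B9.
U+10126D: 4-byte form → F4 81 89 AD.
U+6CFB: 3-byte form → E6 B3 BB.
U+F1C0B: 4-byte form → F3 B1 B0 8B.
U+F233F: 4-byte form → F3 B2 8C BF.
Concatenated (23 bytes): F3 9E 9A A7 F0 90 8C B9 F4 81 89 AD E6 B3 BB F3 B1 B0 8B F3 B2 8C BF.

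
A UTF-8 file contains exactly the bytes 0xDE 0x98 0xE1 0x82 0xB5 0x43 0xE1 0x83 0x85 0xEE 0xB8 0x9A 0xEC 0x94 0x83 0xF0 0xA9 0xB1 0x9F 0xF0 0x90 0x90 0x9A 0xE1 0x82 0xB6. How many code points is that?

Byte at offset 0: 0xDE = 11011110 → 2-byte char (#1). Advance 2.
Byte at offset 2: 0xE1 = 11100001 → 3-byte char (#2). Advance 3.
Byte at offset 5: 0x43 = 01000011 → 1-byte char (#3). Advance 1.
Byte at offset 6: 0xE1 = 11100001 → 3-byte char (#4). Advance 3.
Byte at offset 9: 0xEE = 11101110 → 3-byte char (#5). Advance 3.
Byte at offset 12: 0xEC = 11101100 → 3-byte char (#6). Advance 3.
Byte at offset 15: 0xF0 = 11110000 → 4-byte char (#7). Advance 4.
Byte at offset 19: 0xF0 = 11110000 → 4-byte char (#8). Advance 4.
Byte at offset 23: 0xE1 = 11100001 → 3-byte char (#9). Advance 3.
Reached end at offset 26 after 9 code points.

9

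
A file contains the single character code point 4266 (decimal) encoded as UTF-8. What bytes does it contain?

U+10AA = 0x10AA = 4266 decimal. In range U+0800–U+FFFF → 3-byte form: 1110xxxx 10xxxxxx 10xxxxxx.
Binary (16 bits): 0001000010101010.
Split 4+6+6: 0001 | 000010 | 101010.
Byte 1: 11100001 = 0xE1.
Byte 2: 10000010 = 0x82.
Byte 3: 10101010 = 0xAA.

E1 82 AA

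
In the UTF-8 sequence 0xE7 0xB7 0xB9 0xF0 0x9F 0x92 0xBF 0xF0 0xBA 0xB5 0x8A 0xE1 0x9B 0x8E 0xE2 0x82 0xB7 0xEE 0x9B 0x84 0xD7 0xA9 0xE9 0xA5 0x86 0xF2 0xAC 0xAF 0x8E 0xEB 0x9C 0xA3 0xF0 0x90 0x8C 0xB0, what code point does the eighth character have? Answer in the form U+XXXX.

U+9946

Offset 0: leading byte 0xE7 = 11100111 → 3-byte char #1 = E7 B7 B9.
Offset 3: leading byte 0xF0 = 11110000 → 4-byte char #2 = F0 9F 92 BF.
Offset 7: leading byte 0xF0 = 11110000 → 4-byte char #3 = F0 BA B5 8A.
Offset 11: leading byte 0xE1 = 11100001 → 3-byte char #4 = E1 9B 8E.
Offset 14: leading byte 0xE2 = 11100010 → 3-byte char #5 = E2 82 B7.
Offset 17: leading byte 0xEE = 11101110 → 3-byte char #6 = EE 9B 84.
Offset 20: leading byte 0xD7 = 11010111 → 2-byte char #7 = D7 A9.
Offset 22: leading byte 0xE9 = 11101001 → 3-byte char #8 = E9 A5 86.
Leading byte 0xE9 = 11101001 matches 1110xxxx → 3-byte sequence.
Byte 1: 0xE9 = 11101001, payload 1001 (4 bits).
Byte 2: 0xA5 = 10100101 (10xxxxxx ✓), payload 100101.
Byte 3: 0x86 = 10000110 (10xxxxxx ✓), payload 000110.
Concatenate: 1001100101000110 = 0x9946 (16 bits → U+9946).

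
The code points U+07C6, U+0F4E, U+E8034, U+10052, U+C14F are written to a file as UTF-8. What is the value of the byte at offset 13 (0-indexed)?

U+07C6 → 2-byte form DF 86 at offsets 0–1.
U+0F4E → 3-byte form E0 BD 8E at offsets 2–4.
U+E8034 → 4-byte form F3 A8 80 B4 at offsets 5–8.
U+10052 → 4-byte form F0 90 81 92 at offsets 9–12.
U+C14F → 3-byte form EC 85 8F at offsets 13–15.
Offset 13 falls in char 5's range; it's byte 1 of EC 85 8F = 0xEC.

0xEC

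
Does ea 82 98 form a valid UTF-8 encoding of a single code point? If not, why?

valid

Leading byte 0xEA = 11101010 → 3-byte form.
Continuation bytes 0x82=10000010, 0x98=10011000 all match 10xxxxxx.
Decoded value 0xA098 is ≥ 0x800 (shortest form) and not a surrogate.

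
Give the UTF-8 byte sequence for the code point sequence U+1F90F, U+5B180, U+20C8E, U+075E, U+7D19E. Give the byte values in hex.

U+1F90F: 4-byte form → F0 9F A4 8F.
U+5B180: 4-byte form → F1 9B 86 80.
U+20C8E: 4-byte form → F0 A0 B2 8E.
U+075E: 2-byte form → DD 9E.
U+7D19E: 4-byte form → F1 BD 86 9E.
Concatenated (18 bytes): F0 9F A4 8F F1 9B 86 80 F0 A0 B2 8E DD 9E F1 BD 86 9E.

F0 9F A4 8F F1 9B 86 80 F0 A0 B2 8E DD 9E F1 BD 86 9E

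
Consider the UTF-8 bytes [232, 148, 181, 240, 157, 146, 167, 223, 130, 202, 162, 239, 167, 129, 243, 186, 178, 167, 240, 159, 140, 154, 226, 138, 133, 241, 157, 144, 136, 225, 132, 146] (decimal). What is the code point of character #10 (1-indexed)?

Offset 0: leading byte 0xE8 = 11101000 → 3-byte char #1 = E8 94 B5.
Offset 3: leading byte 0xF0 = 11110000 → 4-byte char #2 = F0 9D 92 A7.
Offset 7: leading byte 0xDF = 11011111 → 2-byte char #3 = DF 82.
Offset 9: leading byte 0xCA = 11001010 → 2-byte char #4 = CA A2.
Offset 11: leading byte 0xEF = 11101111 → 3-byte char #5 = EF A7 81.
Offset 14: leading byte 0xF3 = 11110011 → 4-byte char #6 = F3 BA B2 A7.
Offset 18: leading byte 0xF0 = 11110000 → 4-byte char #7 = F0 9F 8C 9A.
Offset 22: leading byte 0xE2 = 11100010 → 3-byte char #8 = E2 8A 85.
Offset 25: leading byte 0xF1 = 11110001 → 4-byte char #9 = F1 9D 90 88.
Offset 29: leading byte 0xE1 = 11100001 → 3-byte char #10 = E1 84 92.
Leading byte 0xE1 = 11100001 matches 1110xxxx → 3-byte sequence.
Byte 1: 0xE1 = 11100001, payload 0001 (4 bits).
Byte 2: 0x84 = 10000100 (10xxxxxx ✓), payload 000100.
Byte 3: 0x92 = 10010010 (10xxxxxx ✓), payload 010010.
Concatenate: 0001000100010010 = 0x1112 (16 bits → U+1112).

U+1112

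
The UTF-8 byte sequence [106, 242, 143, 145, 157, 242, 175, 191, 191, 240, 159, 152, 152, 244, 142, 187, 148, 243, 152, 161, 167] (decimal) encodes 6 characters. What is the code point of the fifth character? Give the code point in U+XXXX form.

Offset 0: leading byte 0x6A = 01101010 → 1-byte char #1 = 6A.
Offset 1: leading byte 0xF2 = 11110010 → 4-byte char #2 = F2 8F 91 9D.
Offset 5: leading byte 0xF2 = 11110010 → 4-byte char #3 = F2 AF BF BF.
Offset 9: leading byte 0xF0 = 11110000 → 4-byte char #4 = F0 9F 98 98.
Offset 13: leading byte 0xF4 = 11110100 → 4-byte char #5 = F4 8E BB 94.
Leading byte 0xF4 = 11110100 matches 11110xxx → 4-byte sequence.
Byte 1: 0xF4 = 11110100, payload 100 (3 bits).
Byte 2: 0x8E = 10001110 (10xxxxxx ✓), payload 001110.
Byte 3: 0xBB = 10111011 (10xxxxxx ✓), payload 111011.
Byte 4: 0x94 = 10010100 (10xxxxxx ✓), payload 010100.
Concatenate: 100001110111011010100 = 0x10EED4 (21 bits → U+10EED4).

U+10EED4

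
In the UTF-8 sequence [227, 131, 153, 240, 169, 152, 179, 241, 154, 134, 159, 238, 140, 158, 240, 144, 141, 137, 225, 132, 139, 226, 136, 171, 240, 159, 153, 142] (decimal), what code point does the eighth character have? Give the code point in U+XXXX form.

U+1F64E

Offset 0: leading byte 0xE3 = 11100011 → 3-byte char #1 = E3 83 99.
Offset 3: leading byte 0xF0 = 11110000 → 4-byte char #2 = F0 A9 98 B3.
Offset 7: leading byte 0xF1 = 11110001 → 4-byte char #3 = F1 9A 86 9F.
Offset 11: leading byte 0xEE = 11101110 → 3-byte char #4 = EE 8C 9E.
Offset 14: leading byte 0xF0 = 11110000 → 4-byte char #5 = F0 90 8D 89.
Offset 18: leading byte 0xE1 = 11100001 → 3-byte char #6 = E1 84 8B.
Offset 21: leading byte 0xE2 = 11100010 → 3-byte char #7 = E2 88 AB.
Offset 24: leading byte 0xF0 = 11110000 → 4-byte char #8 = F0 9F 99 8E.
Leading byte 0xF0 = 11110000 matches 11110xxx → 4-byte sequence.
Byte 1: 0xF0 = 11110000, payload 000 (3 bits).
Byte 2: 0x9F = 10011111 (10xxxxxx ✓), payload 011111.
Byte 3: 0x99 = 10011001 (10xxxxxx ✓), payload 011001.
Byte 4: 0x8E = 10001110 (10xxxxxx ✓), payload 001110.
Concatenate: 000011111011001001110 = 0x1F64E (21 bits → U+1F64E).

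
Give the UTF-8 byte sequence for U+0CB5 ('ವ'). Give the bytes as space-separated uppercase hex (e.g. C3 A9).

E0 B2 B5

U+0CB5 = 0xCB5 = 3253 decimal. In range U+0800–U+FFFF → 3-byte form: 1110xxxx 10xxxxxx 10xxxxxx.
Binary (16 bits): 0000110010110101.
Split 4+6+6: 0000 | 110010 | 110101.
Byte 1: 11100000 = 0xE0.
Byte 2: 10110010 = 0xB2.
Byte 3: 10110101 = 0xB5.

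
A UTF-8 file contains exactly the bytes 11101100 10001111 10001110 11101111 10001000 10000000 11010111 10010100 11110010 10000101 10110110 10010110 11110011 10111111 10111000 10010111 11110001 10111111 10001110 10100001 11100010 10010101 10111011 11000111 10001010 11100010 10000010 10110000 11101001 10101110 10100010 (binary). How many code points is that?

Byte at offset 0: 0xEC = 11101100 → 3-byte char (#1). Advance 3.
Byte at offset 3: 0xEF = 11101111 → 3-byte char (#2). Advance 3.
Byte at offset 6: 0xD7 = 11010111 → 2-byte char (#3). Advance 2.
Byte at offset 8: 0xF2 = 11110010 → 4-byte char (#4). Advance 4.
Byte at offset 12: 0xF3 = 11110011 → 4-byte char (#5). Advance 4.
Byte at offset 16: 0xF1 = 11110001 → 4-byte char (#6). Advance 4.
Byte at offset 20: 0xE2 = 11100010 → 3-byte char (#7). Advance 3.
Byte at offset 23: 0xC7 = 11000111 → 2-byte char (#8). Advance 2.
Byte at offset 25: 0xE2 = 11100010 → 3-byte char (#9). Advance 3.
Byte at offset 28: 0xE9 = 11101001 → 3-byte char (#10). Advance 3.
Reached end at offset 31 after 10 code points.

10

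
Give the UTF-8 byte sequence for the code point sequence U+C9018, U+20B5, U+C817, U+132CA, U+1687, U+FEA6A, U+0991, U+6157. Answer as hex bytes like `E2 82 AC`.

U+C9018: 4-byte form → F3 89 80 98.
U+20B5: 3-byte form → E2 82 B5.
U+C817: 3-byte form → EC A0 97.
U+132CA: 4-byte form → F0 93 8B 8A.
U+1687: 3-byte form → E1 9A 87.
U+FEA6A: 4-byte form → F3 BE A9 AA.
U+0991: 3-byte form → E0 A6 91.
U+6157: 3-byte form → E6 85 97.
Concatenated (27 bytes): F3 89 80 98 E2 82 B5 EC A0 97 F0 93 8B 8A E1 9A 87 F3 BE A9 AA E0 A6 91 E6 85 97.

F3 89 80 98 E2 82 B5 EC A0 97 F0 93 8B 8A E1 9A 87 F3 BE A9 AA E0 A6 91 E6 85 97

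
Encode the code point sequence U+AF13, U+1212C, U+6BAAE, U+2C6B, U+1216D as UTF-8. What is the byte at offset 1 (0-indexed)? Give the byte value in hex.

0xBC

U+AF13 → 3-byte form EA BC 93 at offsets 0–2.
Offset 1 falls in char 1's range; it's byte 2 of EA BC 93 = 0xBC.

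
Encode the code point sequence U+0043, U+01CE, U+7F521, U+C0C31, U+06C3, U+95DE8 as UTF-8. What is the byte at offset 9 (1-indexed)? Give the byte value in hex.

0x80

1-indexed offset 9 is 0-indexed offset 8.
U+0043 → 1-byte form 43 at offsets 0–0.
U+01CE → 2-byte form C7 8E at offsets 1–2.
U+7F521 → 4-byte form F1 BF 94 A1 at offsets 3–6.
U+C0C31 → 4-byte form F3 80 B0 B1 at offsets 7–10.
Offset 8 falls in char 4's range; it's byte 2 of F3 80 B0 B1 = 0x80.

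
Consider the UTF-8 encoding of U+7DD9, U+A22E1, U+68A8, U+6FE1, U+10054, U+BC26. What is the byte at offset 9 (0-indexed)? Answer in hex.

U+7DD9 → 3-byte form E7 B7 99 at offsets 0–2.
U+A22E1 → 4-byte form F2 A2 8B A1 at offsets 3–6.
U+68A8 → 3-byte form E6 A2 A8 at offsets 7–9.
Offset 9 falls in char 3's range; it's byte 3 of E6 A2 A8 = 0xA8.

0xA8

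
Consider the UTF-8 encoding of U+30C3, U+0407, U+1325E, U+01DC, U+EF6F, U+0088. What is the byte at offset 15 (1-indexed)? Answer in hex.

1-indexed offset 15 is 0-indexed offset 14.
U+30C3 → 3-byte form E3 83 83 at offsets 0–2.
U+0407 → 2-byte form D0 87 at offsets 3–4.
U+1325E → 4-byte form F0 93 89 9E at offsets 5–8.
U+01DC → 2-byte form C7 9C at offsets 9–10.
U+EF6F → 3-byte form EE BD AF at offsets 11–13.
U+0088 → 2-byte form C2 88 at offsets 14–15.
Offset 14 falls in char 6's range; it's byte 1 of C2 88 = 0xC2.

0xC2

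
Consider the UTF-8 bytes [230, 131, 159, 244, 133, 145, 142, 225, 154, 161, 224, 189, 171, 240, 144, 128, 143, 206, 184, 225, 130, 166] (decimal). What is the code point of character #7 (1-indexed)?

U+10A6

Offset 0: leading byte 0xE6 = 11100110 → 3-byte char #1 = E6 83 9F.
Offset 3: leading byte 0xF4 = 11110100 → 4-byte char #2 = F4 85 91 8E.
Offset 7: leading byte 0xE1 = 11100001 → 3-byte char #3 = E1 9A A1.
Offset 10: leading byte 0xE0 = 11100000 → 3-byte char #4 = E0 BD AB.
Offset 13: leading byte 0xF0 = 11110000 → 4-byte char #5 = F0 90 80 8F.
Offset 17: leading byte 0xCE = 11001110 → 2-byte char #6 = CE B8.
Offset 19: leading byte 0xE1 = 11100001 → 3-byte char #7 = E1 82 A6.
Leading byte 0xE1 = 11100001 matches 1110xxxx → 3-byte sequence.
Byte 1: 0xE1 = 11100001, payload 0001 (4 bits).
Byte 2: 0x82 = 10000010 (10xxxxxx ✓), payload 000010.
Byte 3: 0xA6 = 10100110 (10xxxxxx ✓), payload 100110.
Concatenate: 0001000010100110 = 0x10A6 (16 bits → U+10A6).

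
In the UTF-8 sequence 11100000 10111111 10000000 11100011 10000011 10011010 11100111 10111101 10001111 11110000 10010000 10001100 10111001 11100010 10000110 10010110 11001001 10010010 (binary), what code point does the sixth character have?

U+0252

Offset 0: leading byte 0xE0 = 11100000 → 3-byte char #1 = E0 BF 80.
Offset 3: leading byte 0xE3 = 11100011 → 3-byte char #2 = E3 83 9A.
Offset 6: leading byte 0xE7 = 11100111 → 3-byte char #3 = E7 BD 8F.
Offset 9: leading byte 0xF0 = 11110000 → 4-byte char #4 = F0 90 8C B9.
Offset 13: leading byte 0xE2 = 11100010 → 3-byte char #5 = E2 86 96.
Offset 16: leading byte 0xC9 = 11001001 → 2-byte char #6 = C9 92.
Leading byte 0xC9 = 11001001 matches 110xxxxx → 2-byte sequence.
Byte 1: 0xC9 = 11001001, payload 01001 (5 bits).
Byte 2: 0x92 = 10010010 (10xxxxxx ✓), payload 010010.
Concatenate: 01001010010 = 0x252 (11 bits → U+0252).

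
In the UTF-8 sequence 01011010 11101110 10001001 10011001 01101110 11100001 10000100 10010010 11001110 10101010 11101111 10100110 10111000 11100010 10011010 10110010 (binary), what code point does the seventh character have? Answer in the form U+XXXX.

U+26B2

Offset 0: leading byte 0x5A = 01011010 → 1-byte char #1 = 5A.
Offset 1: leading byte 0xEE = 11101110 → 3-byte char #2 = EE 89 99.
Offset 4: leading byte 0x6E = 01101110 → 1-byte char #3 = 6E.
Offset 5: leading byte 0xE1 = 11100001 → 3-byte char #4 = E1 84 92.
Offset 8: leading byte 0xCE = 11001110 → 2-byte char #5 = CE AA.
Offset 10: leading byte 0xEF = 11101111 → 3-byte char #6 = EF A6 B8.
Offset 13: leading byte 0xE2 = 11100010 → 3-byte char #7 = E2 9A B2.
Leading byte 0xE2 = 11100010 matches 1110xxxx → 3-byte sequence.
Byte 1: 0xE2 = 11100010, payload 0010 (4 bits).
Byte 2: 0x9A = 10011010 (10xxxxxx ✓), payload 011010.
Byte 3: 0xB2 = 10110010 (10xxxxxx ✓), payload 110010.
Concatenate: 0010011010110010 = 0x26B2 (16 bits → U+26B2).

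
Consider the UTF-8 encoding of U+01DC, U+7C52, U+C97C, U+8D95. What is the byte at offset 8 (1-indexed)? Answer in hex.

0xBC

1-indexed offset 8 is 0-indexed offset 7.
U+01DC → 2-byte form C7 9C at offsets 0–1.
U+7C52 → 3-byte form E7 B1 92 at offsets 2–4.
U+C97C → 3-byte form EC A5 BC at offsets 5–7.
Offset 7 falls in char 3's range; it's byte 3 of EC A5 BC = 0xBC.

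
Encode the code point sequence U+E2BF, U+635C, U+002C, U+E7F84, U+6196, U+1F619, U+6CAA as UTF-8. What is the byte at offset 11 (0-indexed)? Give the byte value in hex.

0xE6

U+E2BF → 3-byte form EE 8A BF at offsets 0–2.
U+635C → 3-byte form E6 8D 9C at offsets 3–5.
U+002C → 1-byte form 2C at offsets 6–6.
U+E7F84 → 4-byte form F3 A7 BE 84 at offsets 7–10.
U+6196 → 3-byte form E6 86 96 at offsets 11–13.
Offset 11 falls in char 5's range; it's byte 1 of E6 86 96 = 0xE6.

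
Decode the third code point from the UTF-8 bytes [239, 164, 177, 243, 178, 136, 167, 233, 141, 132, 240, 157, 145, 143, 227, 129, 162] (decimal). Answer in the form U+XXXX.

Offset 0: leading byte 0xEF = 11101111 → 3-byte char #1 = EF A4 B1.
Offset 3: leading byte 0xF3 = 11110011 → 4-byte char #2 = F3 B2 88 A7.
Offset 7: leading byte 0xE9 = 11101001 → 3-byte char #3 = E9 8D 84.
Leading byte 0xE9 = 11101001 matches 1110xxxx → 3-byte sequence.
Byte 1: 0xE9 = 11101001, payload 1001 (4 bits).
Byte 2: 0x8D = 10001101 (10xxxxxx ✓), payload 001101.
Byte 3: 0x84 = 10000100 (10xxxxxx ✓), payload 000100.
Concatenate: 1001001101000100 = 0x9344 (16 bits → U+9344).

U+9344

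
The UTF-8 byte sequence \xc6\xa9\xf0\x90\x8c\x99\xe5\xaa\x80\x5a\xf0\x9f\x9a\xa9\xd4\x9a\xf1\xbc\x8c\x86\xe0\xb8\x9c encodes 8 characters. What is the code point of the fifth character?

U+1F6A9

Offset 0: leading byte 0xC6 = 11000110 → 2-byte char #1 = C6 A9.
Offset 2: leading byte 0xF0 = 11110000 → 4-byte char #2 = F0 90 8C 99.
Offset 6: leading byte 0xE5 = 11100101 → 3-byte char #3 = E5 AA 80.
Offset 9: leading byte 0x5A = 01011010 → 1-byte char #4 = 5A.
Offset 10: leading byte 0xF0 = 11110000 → 4-byte char #5 = F0 9F 9A A9.
Leading byte 0xF0 = 11110000 matches 11110xxx → 4-byte sequence.
Byte 1: 0xF0 = 11110000, payload 000 (3 bits).
Byte 2: 0x9F = 10011111 (10xxxxxx ✓), payload 011111.
Byte 3: 0x9A = 10011010 (10xxxxxx ✓), payload 011010.
Byte 4: 0xA9 = 10101001 (10xxxxxx ✓), payload 101001.
Concatenate: 000011111011010101001 = 0x1F6A9 (21 bits → U+1F6A9).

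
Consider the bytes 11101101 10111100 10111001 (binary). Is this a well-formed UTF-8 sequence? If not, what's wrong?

invalid (encodes a surrogate (U+D800–U+DFFF))

Structurally a 3-byte sequence; payload = 0xDF39.
But 0xDF39 is in U+D800–U+DFFF, the surrogate range. Surrogates are not Unicode scalar values and are forbidden in UTF-8.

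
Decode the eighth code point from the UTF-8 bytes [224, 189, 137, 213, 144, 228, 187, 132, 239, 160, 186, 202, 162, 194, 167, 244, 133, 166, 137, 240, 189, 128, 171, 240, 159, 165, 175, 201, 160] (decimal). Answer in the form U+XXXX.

Offset 0: leading byte 0xE0 = 11100000 → 3-byte char #1 = E0 BD 89.
Offset 3: leading byte 0xD5 = 11010101 → 2-byte char #2 = D5 90.
Offset 5: leading byte 0xE4 = 11100100 → 3-byte char #3 = E4 BB 84.
Offset 8: leading byte 0xEF = 11101111 → 3-byte char #4 = EF A0 BA.
Offset 11: leading byte 0xCA = 11001010 → 2-byte char #5 = CA A2.
Offset 13: leading byte 0xC2 = 11000010 → 2-byte char #6 = C2 A7.
Offset 15: leading byte 0xF4 = 11110100 → 4-byte char #7 = F4 85 A6 89.
Offset 19: leading byte 0xF0 = 11110000 → 4-byte char #8 = F0 BD 80 AB.
Leading byte 0xF0 = 11110000 matches 11110xxx → 4-byte sequence.
Byte 1: 0xF0 = 11110000, payload 000 (3 bits).
Byte 2: 0xBD = 10111101 (10xxxxxx ✓), payload 111101.
Byte 3: 0x80 = 10000000 (10xxxxxx ✓), payload 000000.
Byte 4: 0xAB = 10101011 (10xxxxxx ✓), payload 101011.
Concatenate: 000111101000000101011 = 0x3D02B (21 bits → U+3D02B).

U+3D02B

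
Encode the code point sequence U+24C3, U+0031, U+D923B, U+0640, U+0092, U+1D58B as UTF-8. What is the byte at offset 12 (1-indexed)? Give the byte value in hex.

0x92

1-indexed offset 12 is 0-indexed offset 11.
U+24C3 → 3-byte form E2 93 83 at offsets 0–2.
U+0031 → 1-byte form 31 at offsets 3–3.
U+D923B → 4-byte form F3 99 88 BB at offsets 4–7.
U+0640 → 2-byte form D9 80 at offsets 8–9.
U+0092 → 2-byte form C2 92 at offsets 10–11.
Offset 11 falls in char 5's range; it's byte 2 of C2 92 = 0x92.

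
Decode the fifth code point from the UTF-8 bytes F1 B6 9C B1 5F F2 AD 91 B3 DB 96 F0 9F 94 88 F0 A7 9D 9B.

U+1F508

Offset 0: leading byte 0xF1 = 11110001 → 4-byte char #1 = F1 B6 9C B1.
Offset 4: leading byte 0x5F = 01011111 → 1-byte char #2 = 5F.
Offset 5: leading byte 0xF2 = 11110010 → 4-byte char #3 = F2 AD 91 B3.
Offset 9: leading byte 0xDB = 11011011 → 2-byte char #4 = DB 96.
Offset 11: leading byte 0xF0 = 11110000 → 4-byte char #5 = F0 9F 94 88.
Leading byte 0xF0 = 11110000 matches 11110xxx → 4-byte sequence.
Byte 1: 0xF0 = 11110000, payload 000 (3 bits).
Byte 2: 0x9F = 10011111 (10xxxxxx ✓), payload 011111.
Byte 3: 0x94 = 10010100 (10xxxxxx ✓), payload 010100.
Byte 4: 0x88 = 10001000 (10xxxxxx ✓), payload 001000.
Concatenate: 000011111010100001000 = 0x1F508 (21 bits → U+1F508).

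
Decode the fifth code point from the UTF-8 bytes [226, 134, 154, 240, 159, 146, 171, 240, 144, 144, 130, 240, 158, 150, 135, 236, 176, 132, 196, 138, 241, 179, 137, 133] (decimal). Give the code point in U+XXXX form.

U+CC04

Offset 0: leading byte 0xE2 = 11100010 → 3-byte char #1 = E2 86 9A.
Offset 3: leading byte 0xF0 = 11110000 → 4-byte char #2 = F0 9F 92 AB.
Offset 7: leading byte 0xF0 = 11110000 → 4-byte char #3 = F0 90 90 82.
Offset 11: leading byte 0xF0 = 11110000 → 4-byte char #4 = F0 9E 96 87.
Offset 15: leading byte 0xEC = 11101100 → 3-byte char #5 = EC B0 84.
Leading byte 0xEC = 11101100 matches 1110xxxx → 3-byte sequence.
Byte 1: 0xEC = 11101100, payload 1100 (4 bits).
Byte 2: 0xB0 = 10110000 (10xxxxxx ✓), payload 110000.
Byte 3: 0x84 = 10000100 (10xxxxxx ✓), payload 000100.
Concatenate: 1100110000000100 = 0xCC04 (16 bits → U+CC04).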